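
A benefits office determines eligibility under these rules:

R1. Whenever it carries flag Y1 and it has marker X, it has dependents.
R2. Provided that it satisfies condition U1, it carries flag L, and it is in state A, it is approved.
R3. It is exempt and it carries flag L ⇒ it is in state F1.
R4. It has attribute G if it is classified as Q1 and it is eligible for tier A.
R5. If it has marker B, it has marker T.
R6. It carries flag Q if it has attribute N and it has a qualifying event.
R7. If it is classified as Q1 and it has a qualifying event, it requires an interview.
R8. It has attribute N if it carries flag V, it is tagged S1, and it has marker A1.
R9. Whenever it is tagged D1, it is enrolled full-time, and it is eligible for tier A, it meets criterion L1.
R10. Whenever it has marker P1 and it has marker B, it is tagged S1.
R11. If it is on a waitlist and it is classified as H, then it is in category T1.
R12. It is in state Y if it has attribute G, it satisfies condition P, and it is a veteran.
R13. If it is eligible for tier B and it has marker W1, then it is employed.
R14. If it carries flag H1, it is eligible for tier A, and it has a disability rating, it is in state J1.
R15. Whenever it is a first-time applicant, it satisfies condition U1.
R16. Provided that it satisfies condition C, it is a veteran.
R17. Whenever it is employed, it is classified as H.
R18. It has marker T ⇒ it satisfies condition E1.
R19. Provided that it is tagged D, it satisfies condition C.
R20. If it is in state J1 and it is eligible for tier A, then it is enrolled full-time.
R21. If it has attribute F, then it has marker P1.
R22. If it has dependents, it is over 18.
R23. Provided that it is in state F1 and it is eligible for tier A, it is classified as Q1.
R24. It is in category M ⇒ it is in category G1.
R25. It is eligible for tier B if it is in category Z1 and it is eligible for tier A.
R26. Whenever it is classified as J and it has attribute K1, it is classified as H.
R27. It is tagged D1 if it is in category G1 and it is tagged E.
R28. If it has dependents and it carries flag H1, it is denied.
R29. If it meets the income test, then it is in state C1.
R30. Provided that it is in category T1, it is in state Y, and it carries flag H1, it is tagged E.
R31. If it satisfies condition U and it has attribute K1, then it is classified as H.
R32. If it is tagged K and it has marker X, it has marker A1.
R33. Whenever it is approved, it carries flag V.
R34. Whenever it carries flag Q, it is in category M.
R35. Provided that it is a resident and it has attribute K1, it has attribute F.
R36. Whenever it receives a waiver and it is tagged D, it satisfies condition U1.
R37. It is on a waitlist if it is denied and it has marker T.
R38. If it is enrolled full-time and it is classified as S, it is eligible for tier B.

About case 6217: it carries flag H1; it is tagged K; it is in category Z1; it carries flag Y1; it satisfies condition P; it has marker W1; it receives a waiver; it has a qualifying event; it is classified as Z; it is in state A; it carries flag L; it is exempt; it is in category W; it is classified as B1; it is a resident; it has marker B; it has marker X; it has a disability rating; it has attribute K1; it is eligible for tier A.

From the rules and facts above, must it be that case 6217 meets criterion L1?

No

Forward chaining from the given facts derives: has dependents, is in state F1, has marker T, is in state J1, satisfies condition E1, is enrolled full-time, is over 18, is classified as Q1, is eligible for tier B, is denied, has marker A1, has attribute F, is on a waitlist, has attribute G, requires an interview, is employed, is classified as H, has marker P1, is tagged S1, is in category T1.
The only rule concluding "it meets criterion L1" is R9, which needs "it is tagged D1"; that is never established.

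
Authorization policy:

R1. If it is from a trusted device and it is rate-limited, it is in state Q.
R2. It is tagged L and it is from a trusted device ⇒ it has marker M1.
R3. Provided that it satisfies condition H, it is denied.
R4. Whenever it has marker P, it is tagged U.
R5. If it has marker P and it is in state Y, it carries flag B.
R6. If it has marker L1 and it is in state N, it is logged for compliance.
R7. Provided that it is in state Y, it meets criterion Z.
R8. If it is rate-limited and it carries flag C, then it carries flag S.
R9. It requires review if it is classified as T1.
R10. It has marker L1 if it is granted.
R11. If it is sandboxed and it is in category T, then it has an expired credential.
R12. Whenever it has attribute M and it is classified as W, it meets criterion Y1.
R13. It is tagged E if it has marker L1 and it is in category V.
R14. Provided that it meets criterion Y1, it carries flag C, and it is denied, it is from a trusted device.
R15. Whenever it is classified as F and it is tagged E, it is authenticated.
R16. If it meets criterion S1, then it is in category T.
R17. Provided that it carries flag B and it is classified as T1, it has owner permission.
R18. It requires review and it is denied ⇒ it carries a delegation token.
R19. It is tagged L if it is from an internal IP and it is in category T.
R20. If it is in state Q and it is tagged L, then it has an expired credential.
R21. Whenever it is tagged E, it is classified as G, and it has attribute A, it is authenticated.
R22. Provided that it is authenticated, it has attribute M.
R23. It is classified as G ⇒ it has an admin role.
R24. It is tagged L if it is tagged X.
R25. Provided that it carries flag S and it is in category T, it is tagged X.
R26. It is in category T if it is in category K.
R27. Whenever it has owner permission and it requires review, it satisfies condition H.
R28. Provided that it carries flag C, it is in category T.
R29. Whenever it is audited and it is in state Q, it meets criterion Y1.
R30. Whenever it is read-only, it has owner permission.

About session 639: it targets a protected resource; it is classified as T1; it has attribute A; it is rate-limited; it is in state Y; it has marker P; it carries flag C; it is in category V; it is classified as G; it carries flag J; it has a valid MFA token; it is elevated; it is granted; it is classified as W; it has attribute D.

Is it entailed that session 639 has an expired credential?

Yes

By R5 (it has marker P, it is in state Y): it carries flag B.
By R8 (it is rate-limited, it carries flag C): it carries flag S.
By R9 (it is classified as T1): it requires review.
By R10 (it is granted): it has marker L1.
By R13 (it has marker L1, it is in category V): it is tagged E.
By R17 (it carries flag B, it is classified as T1): it has owner permission.
By R21 (it is tagged E, it is classified as G, it has attribute A): it is authenticated.
By R22 (it is authenticated): it has attribute M.
By R27 (it has owner permission, it requires review): it satisfies condition H.
By R28 (it carries flag C): it is in category T.
By R3 (it satisfies condition H): it is denied.
By R12 (it has attribute M, it is classified as W): it meets criterion Y1.
By R14 (it meets criterion Y1, it carries flag C, it is denied): it is from a trusted device.
By R25 (it carries flag S, it is in category T): it is tagged X.
By R1 (it is from a trusted device, it is rate-limited): it is in state Q.
By R24 (it is tagged X): it is tagged L.
By R20 (it is in state Q, it is tagged L): it has an expired credential.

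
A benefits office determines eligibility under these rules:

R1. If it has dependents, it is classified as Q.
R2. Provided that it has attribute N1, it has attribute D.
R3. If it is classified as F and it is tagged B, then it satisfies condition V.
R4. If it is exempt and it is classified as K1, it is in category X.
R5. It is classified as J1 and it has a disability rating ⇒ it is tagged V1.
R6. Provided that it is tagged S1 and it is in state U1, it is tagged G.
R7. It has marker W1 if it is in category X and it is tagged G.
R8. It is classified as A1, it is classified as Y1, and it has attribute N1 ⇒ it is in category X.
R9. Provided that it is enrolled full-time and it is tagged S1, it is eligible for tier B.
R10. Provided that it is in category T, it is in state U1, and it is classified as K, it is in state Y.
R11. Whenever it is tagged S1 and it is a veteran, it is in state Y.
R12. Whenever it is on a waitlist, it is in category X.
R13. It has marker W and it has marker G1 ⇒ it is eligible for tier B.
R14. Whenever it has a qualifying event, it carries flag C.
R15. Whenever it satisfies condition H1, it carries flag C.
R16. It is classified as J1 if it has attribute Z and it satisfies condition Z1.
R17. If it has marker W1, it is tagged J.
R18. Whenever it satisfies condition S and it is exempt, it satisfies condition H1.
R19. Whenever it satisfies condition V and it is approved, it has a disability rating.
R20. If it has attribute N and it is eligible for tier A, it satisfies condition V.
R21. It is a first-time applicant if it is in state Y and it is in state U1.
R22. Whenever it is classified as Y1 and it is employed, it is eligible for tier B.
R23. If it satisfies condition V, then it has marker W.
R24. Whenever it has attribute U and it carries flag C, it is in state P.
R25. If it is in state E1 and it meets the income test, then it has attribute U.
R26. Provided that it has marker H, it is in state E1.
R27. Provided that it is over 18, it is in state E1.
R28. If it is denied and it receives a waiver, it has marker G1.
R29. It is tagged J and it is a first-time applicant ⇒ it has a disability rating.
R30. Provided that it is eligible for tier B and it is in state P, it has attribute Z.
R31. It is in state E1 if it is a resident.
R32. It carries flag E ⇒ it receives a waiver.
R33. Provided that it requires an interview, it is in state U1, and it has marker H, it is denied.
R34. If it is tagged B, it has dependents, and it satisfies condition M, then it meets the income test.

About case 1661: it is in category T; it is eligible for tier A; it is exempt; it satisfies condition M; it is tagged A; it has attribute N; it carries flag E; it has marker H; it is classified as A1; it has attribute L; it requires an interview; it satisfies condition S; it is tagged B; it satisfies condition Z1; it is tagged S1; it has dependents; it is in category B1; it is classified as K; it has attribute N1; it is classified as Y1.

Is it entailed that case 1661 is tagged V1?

Forward chaining from the given facts derives: is classified as Q, has attribute D, is in category X, satisfies condition H1, satisfies condition V, has marker W, is in state E1, receives a waiver, meets the income test, carries flag C, has attribute U, is in state P.
The only rule concluding "it is tagged V1" is R5, which needs "it is classified as J1"; that is never established.

No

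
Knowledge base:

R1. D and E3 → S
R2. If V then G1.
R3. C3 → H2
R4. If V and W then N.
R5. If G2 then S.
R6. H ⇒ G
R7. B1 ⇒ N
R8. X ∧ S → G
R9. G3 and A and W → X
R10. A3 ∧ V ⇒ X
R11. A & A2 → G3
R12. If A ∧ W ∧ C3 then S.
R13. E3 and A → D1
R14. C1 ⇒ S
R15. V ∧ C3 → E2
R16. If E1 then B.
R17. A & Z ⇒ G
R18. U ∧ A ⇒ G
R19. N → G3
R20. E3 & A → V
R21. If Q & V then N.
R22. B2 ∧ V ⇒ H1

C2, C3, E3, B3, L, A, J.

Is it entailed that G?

No

Forward chaining from the given facts derives: H2, D1, V, G1, E2.
Rules concluding G: R6 needs H; R8 needs X; R17 needs Z; R18 needs U — none of these are established.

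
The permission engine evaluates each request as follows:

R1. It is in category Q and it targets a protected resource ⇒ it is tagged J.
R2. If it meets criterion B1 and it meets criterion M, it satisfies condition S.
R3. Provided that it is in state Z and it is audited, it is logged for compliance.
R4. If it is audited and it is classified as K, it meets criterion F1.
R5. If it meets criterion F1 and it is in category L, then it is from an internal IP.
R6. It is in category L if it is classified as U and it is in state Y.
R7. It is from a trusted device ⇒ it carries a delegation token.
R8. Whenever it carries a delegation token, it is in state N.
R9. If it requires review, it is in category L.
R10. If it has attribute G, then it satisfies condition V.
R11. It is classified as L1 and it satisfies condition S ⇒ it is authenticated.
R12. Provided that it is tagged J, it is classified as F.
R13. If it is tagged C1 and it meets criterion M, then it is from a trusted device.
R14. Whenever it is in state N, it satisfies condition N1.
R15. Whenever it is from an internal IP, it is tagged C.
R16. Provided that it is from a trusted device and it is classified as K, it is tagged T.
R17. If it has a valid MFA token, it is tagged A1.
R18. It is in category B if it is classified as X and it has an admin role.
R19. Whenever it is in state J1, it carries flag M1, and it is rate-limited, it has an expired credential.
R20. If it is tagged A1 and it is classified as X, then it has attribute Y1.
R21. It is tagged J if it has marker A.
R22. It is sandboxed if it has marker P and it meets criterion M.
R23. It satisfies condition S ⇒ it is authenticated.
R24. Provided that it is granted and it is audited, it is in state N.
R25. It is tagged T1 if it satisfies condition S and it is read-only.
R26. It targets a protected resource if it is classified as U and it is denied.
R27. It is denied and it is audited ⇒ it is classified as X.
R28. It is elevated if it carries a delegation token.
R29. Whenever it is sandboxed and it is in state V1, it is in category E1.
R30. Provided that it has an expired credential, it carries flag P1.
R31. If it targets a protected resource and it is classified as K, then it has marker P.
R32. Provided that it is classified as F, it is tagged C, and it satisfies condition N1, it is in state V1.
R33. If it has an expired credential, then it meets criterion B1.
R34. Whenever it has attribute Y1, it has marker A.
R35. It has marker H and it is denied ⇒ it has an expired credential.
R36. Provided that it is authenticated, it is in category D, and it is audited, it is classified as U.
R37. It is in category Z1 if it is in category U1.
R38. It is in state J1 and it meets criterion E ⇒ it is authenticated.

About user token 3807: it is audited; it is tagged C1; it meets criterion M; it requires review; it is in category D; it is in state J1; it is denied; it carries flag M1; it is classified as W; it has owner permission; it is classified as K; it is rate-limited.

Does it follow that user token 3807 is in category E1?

No

Forward chaining from the given facts derives: meets criterion F1, is in category L, is from a trusted device, is tagged T, has an expired credential, is classified as X, carries flag P1, meets criterion B1, satisfies condition S, is from an internal IP, carries a delegation token, is in state N, satisfies condition N1, is tagged C, is authenticated, is elevated, is classified as U, targets a protected resource, has marker P, is sandboxed.
The only rule concluding "it is in category E1" is R29, which needs "it is in state V1"; that is never established.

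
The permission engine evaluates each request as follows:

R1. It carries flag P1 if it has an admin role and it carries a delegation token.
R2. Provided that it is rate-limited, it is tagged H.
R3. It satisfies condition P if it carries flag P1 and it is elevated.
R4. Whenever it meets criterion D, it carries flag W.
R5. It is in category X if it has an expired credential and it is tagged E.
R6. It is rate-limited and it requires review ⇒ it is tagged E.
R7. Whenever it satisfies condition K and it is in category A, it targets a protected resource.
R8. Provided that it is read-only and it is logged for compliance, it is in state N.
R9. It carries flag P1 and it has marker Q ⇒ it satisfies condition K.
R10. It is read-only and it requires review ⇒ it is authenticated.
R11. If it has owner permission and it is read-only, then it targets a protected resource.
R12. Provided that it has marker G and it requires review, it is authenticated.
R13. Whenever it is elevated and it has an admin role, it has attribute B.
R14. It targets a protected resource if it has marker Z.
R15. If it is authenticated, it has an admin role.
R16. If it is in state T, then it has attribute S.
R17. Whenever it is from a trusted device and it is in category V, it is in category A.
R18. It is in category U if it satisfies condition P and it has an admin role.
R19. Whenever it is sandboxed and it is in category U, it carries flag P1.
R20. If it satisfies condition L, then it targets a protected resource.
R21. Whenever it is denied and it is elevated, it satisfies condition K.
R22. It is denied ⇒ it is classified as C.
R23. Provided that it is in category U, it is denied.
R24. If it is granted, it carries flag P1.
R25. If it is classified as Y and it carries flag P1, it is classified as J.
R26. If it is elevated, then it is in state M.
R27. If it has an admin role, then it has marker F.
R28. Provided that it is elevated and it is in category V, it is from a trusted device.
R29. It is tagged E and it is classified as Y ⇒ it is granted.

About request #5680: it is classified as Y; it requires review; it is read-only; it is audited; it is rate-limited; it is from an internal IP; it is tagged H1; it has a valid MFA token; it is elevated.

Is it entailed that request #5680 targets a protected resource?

Forward chaining from the given facts derives: is tagged H, is tagged E, is authenticated, has an admin role, is in state M, has marker F, is granted, has attribute B, carries flag P1, is classified as J, satisfies condition P, is in category U, is denied, satisfies condition K, is classified as C.
Rules concluding "it targets a protected resource": R7 needs "it is in category A"; R11 needs "it has owner permission"; R14 needs "it has marker Z"; R20 needs "it satisfies condition L" — none of these are established.

No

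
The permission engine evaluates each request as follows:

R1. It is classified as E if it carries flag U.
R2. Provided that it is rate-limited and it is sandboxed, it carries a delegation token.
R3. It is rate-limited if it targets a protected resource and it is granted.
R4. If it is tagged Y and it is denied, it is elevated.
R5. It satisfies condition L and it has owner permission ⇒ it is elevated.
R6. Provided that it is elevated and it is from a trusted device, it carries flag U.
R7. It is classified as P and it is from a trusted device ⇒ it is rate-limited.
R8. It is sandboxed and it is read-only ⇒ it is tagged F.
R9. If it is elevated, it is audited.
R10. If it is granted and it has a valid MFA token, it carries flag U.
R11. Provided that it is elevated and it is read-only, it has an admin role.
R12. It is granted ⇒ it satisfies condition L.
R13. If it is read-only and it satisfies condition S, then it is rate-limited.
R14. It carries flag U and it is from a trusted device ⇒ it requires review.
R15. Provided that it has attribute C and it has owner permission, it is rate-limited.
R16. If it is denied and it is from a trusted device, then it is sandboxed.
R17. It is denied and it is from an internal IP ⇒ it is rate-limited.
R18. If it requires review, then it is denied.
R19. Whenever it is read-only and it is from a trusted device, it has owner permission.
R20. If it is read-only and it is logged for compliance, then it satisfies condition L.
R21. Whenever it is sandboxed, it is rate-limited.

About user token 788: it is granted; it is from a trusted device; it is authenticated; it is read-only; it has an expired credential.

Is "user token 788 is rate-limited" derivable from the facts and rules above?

Yes

By R12 (it is granted): it satisfies condition L.
By R19 (it is read-only, it is from a trusted device): it has owner permission.
By R5 (it satisfies condition L, it has owner permission): it is elevated.
By R6 (it is elevated, it is from a trusted device): it carries flag U.
By R14 (it carries flag U, it is from a trusted device): it requires review.
By R18 (it requires review): it is denied.
By R16 (it is denied, it is from a trusted device): it is sandboxed.
By R21 (it is sandboxed): it is rate-limited.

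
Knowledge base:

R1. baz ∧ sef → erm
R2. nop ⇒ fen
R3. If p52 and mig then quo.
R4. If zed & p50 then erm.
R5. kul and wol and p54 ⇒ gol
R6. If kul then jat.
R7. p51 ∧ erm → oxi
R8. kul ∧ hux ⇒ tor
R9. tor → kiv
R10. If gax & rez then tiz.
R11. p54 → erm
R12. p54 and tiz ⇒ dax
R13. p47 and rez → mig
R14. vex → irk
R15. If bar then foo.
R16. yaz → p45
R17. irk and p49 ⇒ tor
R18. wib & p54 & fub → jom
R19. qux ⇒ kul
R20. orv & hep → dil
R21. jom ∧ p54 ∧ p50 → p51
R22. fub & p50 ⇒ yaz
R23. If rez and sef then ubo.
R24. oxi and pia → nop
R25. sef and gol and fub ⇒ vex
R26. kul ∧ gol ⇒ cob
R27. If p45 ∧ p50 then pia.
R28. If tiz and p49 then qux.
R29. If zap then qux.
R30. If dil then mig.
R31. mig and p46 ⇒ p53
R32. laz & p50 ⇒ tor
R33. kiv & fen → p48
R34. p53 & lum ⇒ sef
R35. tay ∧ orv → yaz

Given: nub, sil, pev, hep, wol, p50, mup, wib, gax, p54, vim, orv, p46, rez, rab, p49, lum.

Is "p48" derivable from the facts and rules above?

No

Forward chaining from the given facts derives: tiz, erm, dax, dil, qux, mig, p53, sef, kul, ubo, gol, jat, cob.
The only rule concluding p48 is R33, which needs kiv; that is never established.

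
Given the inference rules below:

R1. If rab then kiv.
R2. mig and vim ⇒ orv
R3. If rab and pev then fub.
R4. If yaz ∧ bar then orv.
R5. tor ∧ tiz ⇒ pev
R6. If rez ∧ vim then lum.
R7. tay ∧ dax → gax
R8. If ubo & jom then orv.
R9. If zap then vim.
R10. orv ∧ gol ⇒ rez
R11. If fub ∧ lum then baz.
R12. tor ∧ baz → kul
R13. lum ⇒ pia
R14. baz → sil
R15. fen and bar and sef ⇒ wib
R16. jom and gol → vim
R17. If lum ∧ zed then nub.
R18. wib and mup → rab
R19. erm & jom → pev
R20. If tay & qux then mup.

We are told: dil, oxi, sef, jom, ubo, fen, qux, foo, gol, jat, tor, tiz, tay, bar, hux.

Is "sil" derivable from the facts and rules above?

Yes

pev  (by R5: tor, tiz)
orv  (by R8: ubo, jom)
rez  (by R10: orv, gol)
wib  (by R15: fen, bar, sef)
vim  (by R16: jom, gol)
mup  (by R20: tay, qux)
lum  (by R6: rez, vim)
rab  (by R18: wib, mup)
fub  (by R3: rab, pev)
baz  (by R11: fub, lum)
sil  (by R14: baz)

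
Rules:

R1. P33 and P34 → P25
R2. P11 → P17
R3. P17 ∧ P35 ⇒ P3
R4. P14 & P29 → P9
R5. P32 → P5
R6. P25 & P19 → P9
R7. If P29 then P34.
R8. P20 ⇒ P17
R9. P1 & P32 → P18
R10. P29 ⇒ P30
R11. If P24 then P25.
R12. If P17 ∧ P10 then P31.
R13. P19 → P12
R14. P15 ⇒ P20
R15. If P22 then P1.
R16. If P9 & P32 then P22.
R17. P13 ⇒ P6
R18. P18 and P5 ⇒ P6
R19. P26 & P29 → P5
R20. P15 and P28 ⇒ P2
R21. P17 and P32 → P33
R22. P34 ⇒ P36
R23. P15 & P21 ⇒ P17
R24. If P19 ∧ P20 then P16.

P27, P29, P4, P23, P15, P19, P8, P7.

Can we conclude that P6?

Forward chaining from the given facts derives: P34, P30, P12, P20, P36, P16, P17.
Rules concluding P6: R17 needs P13; R18 needs P18 — none of these are established.

No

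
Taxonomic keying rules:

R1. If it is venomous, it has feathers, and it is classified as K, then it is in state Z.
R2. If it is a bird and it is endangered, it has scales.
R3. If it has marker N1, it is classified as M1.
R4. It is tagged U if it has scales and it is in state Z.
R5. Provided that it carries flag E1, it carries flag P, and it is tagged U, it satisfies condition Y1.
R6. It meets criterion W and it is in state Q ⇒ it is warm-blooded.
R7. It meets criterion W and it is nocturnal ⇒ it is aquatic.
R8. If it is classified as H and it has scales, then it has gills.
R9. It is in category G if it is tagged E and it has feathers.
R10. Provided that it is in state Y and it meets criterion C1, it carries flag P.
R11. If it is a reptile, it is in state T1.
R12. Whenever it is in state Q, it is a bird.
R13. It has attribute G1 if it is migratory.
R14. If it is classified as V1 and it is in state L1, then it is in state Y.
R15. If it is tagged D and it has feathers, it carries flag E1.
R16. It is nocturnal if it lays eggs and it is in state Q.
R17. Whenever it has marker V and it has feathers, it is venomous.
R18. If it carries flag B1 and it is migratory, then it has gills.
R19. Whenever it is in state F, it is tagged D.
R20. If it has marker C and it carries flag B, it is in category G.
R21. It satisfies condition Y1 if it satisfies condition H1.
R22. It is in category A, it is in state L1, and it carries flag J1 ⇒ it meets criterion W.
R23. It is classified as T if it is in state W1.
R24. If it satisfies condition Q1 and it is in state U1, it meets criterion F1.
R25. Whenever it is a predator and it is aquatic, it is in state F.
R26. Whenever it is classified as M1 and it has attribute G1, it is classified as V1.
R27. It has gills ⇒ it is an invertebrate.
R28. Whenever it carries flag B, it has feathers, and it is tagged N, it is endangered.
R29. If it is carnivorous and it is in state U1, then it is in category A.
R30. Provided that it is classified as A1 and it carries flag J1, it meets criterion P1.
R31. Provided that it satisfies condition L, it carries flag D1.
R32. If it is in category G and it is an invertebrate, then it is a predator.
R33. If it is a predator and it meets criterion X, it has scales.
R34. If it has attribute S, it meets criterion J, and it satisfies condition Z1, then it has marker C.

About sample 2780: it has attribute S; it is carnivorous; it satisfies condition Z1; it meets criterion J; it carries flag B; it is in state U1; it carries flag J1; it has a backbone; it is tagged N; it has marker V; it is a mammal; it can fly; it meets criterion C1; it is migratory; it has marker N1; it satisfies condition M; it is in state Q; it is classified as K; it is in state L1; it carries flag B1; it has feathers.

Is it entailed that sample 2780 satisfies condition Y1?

No

Forward chaining from the given facts derives: is classified as M1, is a bird, has attribute G1, is venomous, has gills, is classified as V1, is an invertebrate, is endangered, is in category A, has marker C, is in state Z, has scales, is tagged U, is in state Y, is in category G, meets criterion W, is a predator, is warm-blooded, carries flag P.
Rules concluding "it satisfies condition Y1": R5 needs "it carries flag E1"; R21 needs "it satisfies condition H1" — none of these are established.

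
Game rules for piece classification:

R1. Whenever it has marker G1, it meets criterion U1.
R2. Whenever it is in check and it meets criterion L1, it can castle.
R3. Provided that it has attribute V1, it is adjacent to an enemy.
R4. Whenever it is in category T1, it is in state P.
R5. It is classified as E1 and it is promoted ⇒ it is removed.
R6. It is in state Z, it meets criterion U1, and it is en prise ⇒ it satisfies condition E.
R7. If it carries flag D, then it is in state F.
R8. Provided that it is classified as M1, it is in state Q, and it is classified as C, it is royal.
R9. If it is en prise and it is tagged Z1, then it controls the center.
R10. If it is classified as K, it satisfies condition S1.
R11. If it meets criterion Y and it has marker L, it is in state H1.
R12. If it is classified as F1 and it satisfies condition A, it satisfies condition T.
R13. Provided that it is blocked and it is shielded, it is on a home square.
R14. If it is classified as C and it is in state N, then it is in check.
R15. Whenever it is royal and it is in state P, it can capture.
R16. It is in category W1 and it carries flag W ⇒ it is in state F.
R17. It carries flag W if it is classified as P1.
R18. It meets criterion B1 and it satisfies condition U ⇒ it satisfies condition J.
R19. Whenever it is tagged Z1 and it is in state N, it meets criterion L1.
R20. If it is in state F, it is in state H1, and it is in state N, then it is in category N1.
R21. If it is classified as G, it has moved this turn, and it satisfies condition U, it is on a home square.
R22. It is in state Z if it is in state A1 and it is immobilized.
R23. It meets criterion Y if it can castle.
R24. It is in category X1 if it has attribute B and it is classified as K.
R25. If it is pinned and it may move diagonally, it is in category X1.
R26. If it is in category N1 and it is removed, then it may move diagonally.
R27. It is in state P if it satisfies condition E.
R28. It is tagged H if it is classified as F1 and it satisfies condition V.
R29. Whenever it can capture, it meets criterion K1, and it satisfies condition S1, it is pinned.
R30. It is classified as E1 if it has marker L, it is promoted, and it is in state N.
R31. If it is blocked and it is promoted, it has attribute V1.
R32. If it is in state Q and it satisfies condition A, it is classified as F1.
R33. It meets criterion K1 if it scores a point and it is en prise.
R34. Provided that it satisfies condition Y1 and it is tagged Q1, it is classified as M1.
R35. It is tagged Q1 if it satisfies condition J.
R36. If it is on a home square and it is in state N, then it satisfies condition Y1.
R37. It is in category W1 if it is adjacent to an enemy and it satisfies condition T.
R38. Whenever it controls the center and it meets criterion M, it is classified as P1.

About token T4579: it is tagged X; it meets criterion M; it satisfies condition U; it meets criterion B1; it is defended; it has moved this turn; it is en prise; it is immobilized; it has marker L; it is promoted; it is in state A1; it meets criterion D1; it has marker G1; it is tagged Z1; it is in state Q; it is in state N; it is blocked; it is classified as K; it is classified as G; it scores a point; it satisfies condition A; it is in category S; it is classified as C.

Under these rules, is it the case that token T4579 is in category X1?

Yes

By R1 (it has marker G1): it meets criterion U1.
By R9 (it is en prise, it is tagged Z1): it controls the center.
By R10 (it is classified as K): it satisfies condition S1.
By R14 (it is classified as C, it is in state N): it is in check.
By R18 (it meets criterion B1, it satisfies condition U): it satisfies condition J.
By R19 (it is tagged Z1, it is in state N): it meets criterion L1.
By R21 (it is classified as G, it has moved this turn, it satisfies condition U): it is on a home square.
By R22 (it is in state A1, it is immobilized): it is in state Z.
By R30 (it has marker L, it is promoted, it is in state N): it is classified as E1.
By R31 (it is blocked, it is promoted): it has attribute V1.
By R32 (it is in state Q, it satisfies condition A): it is classified as F1.
By R33 (it scores a point, it is en prise): it meets criterion K1.
By R35 (it satisfies condition J): it is tagged Q1.
By R36 (it is on a home square, it is in state N): it satisfies condition Y1.
By R38 (it controls the center, it meets criterion M): it is classified as P1.
By R2 (it is in check, it meets criterion L1): it can castle.
By R3 (it has attribute V1): it is adjacent to an enemy.
By R5 (it is classified as E1, it is promoted): it is removed.
By R6 (it is in state Z, it meets criterion U1, it is en prise): it satisfies condition E.
By R12 (it is classified as F1, it satisfies condition A): it satisfies condition T.
By R17 (it is classified as P1): it carries flag W.
By R23 (it can castle): it meets criterion Y.
By R27 (it satisfies condition E): it is in state P.
By R34 (it satisfies condition Y1, it is tagged Q1): it is classified as M1.
By R37 (it is adjacent to an enemy, it satisfies condition T): it is in category W1.
By R8 (it is classified as M1, it is in state Q, it is classified as C): it is royal.
By R11 (it meets criterion Y, it has marker L): it is in state H1.
By R15 (it is royal, it is in state P): it can capture.
By R16 (it is in category W1, it carries flag W): it is in state F.
By R20 (it is in state F, it is in state H1, it is in state N): it is in category N1.
By R26 (it is in category N1, it is removed): it may move diagonally.
By R29 (it can capture, it meets criterion K1, it satisfies condition S1): it is pinned.
By R25 (it is pinned, it may move diagonally): it is in category X1.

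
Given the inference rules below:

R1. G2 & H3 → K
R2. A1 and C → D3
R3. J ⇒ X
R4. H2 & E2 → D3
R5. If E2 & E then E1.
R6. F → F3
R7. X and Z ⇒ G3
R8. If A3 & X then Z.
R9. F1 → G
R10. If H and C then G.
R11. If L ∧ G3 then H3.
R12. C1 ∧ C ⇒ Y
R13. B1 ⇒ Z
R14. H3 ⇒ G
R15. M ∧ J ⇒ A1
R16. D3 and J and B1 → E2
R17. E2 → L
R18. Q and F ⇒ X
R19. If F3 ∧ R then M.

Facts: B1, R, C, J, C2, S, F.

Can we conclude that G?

Yes

X  (by R3: J)
F3  (by R6: F)
Z  (by R13: B1)
M  (by R19: F3, R)
G3  (by R7: X, Z)
A1  (by R15: M, J)
D3  (by R2: A1, C)
E2  (by R16: D3, J, B1)
L  (by R17: E2)
H3  (by R11: L, G3)
G  (by R14: H3)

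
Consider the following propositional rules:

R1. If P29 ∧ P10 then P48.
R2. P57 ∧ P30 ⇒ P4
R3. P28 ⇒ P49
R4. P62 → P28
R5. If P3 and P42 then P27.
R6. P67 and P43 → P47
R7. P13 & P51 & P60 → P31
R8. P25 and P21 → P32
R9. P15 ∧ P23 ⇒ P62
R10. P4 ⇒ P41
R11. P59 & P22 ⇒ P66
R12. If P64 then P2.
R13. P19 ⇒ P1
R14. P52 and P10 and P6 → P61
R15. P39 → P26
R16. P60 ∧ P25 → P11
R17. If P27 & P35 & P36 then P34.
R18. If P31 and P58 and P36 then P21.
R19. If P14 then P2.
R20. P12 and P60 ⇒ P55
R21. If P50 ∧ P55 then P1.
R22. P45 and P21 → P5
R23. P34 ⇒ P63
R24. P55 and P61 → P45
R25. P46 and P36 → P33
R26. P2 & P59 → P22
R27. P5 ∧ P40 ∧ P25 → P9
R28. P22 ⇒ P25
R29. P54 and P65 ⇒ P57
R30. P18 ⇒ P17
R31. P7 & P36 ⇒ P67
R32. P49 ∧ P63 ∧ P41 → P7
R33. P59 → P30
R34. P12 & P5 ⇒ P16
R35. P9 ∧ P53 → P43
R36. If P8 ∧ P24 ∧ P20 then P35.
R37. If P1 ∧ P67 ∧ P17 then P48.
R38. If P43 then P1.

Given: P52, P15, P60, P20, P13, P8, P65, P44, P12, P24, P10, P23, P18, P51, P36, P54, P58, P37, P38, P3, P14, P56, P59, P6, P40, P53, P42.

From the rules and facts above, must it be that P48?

Yes

P27  (by R5: P3, P42)
P31  (by R7: P13, P51, P60)
P62  (by R9: P15, P23)
P61  (by R14: P52, P10, P6)
P21  (by R18: P31, P58, P36)
P2  (by R19: P14)
P55  (by R20: P12, P60)
P45  (by R24: P55, P61)
P22  (by R26: P2, P59)
P25  (by R28: P22)
P57  (by R29: P54, P65)
P17  (by R30: P18)
P30  (by R33: P59)
P35  (by R36: P8, P24, P20)
P4  (by R2: P57, P30)
P28  (by R4: P62)
P41  (by R10: P4)
P34  (by R17: P27, P35, P36)
P5  (by R22: P45, P21)
P63  (by R23: P34)
P9  (by R27: P5, P40, P25)
P43  (by R35: P9, P53)
P1  (by R38: P43)
P49  (by R3: P28)
P7  (by R32: P49, P63, P41)
P67  (by R31: P7, P36)
P48  (by R37: P1, P67, P17)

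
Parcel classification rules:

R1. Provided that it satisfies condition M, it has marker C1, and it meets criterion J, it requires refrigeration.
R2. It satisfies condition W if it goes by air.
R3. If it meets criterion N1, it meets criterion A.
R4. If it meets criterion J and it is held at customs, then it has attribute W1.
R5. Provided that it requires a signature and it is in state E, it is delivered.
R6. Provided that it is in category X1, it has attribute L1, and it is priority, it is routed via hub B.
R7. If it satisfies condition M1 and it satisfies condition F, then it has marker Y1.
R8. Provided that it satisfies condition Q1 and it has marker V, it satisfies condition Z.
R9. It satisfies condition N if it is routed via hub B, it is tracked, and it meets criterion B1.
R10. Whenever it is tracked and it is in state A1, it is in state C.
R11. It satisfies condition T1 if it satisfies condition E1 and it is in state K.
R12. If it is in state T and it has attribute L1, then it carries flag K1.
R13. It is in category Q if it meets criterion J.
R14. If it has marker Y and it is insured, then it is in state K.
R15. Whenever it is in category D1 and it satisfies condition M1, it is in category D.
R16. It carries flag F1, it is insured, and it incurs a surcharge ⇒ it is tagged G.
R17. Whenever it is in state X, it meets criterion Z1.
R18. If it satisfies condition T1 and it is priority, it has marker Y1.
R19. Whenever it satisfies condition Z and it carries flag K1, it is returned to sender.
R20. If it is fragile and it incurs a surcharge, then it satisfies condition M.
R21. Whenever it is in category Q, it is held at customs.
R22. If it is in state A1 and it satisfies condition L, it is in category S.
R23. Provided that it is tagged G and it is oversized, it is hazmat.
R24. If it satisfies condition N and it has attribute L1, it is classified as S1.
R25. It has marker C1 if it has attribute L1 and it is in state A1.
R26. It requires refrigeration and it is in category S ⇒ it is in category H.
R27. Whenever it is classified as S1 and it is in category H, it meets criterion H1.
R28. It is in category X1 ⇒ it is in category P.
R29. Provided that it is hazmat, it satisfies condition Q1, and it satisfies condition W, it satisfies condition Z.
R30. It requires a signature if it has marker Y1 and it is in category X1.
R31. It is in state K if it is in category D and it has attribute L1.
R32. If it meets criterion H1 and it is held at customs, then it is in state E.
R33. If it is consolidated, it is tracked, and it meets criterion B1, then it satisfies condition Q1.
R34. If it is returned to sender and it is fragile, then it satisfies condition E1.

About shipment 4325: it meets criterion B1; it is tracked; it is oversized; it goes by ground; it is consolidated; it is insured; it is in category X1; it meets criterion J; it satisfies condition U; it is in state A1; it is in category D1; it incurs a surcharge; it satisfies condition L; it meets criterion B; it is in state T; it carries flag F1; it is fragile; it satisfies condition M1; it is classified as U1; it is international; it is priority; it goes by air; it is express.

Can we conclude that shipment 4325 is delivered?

No

Forward chaining from the given facts derives: satisfies condition W, is in state C, is in category Q, is in category D, is tagged G, satisfies condition M, is held at customs, is in category S, is hazmat, is in category P, satisfies condition Q1, has attribute W1, satisfies condition Z.
The only rule concluding "it is delivered" is R5, which needs "it requires a signature"; that is never established.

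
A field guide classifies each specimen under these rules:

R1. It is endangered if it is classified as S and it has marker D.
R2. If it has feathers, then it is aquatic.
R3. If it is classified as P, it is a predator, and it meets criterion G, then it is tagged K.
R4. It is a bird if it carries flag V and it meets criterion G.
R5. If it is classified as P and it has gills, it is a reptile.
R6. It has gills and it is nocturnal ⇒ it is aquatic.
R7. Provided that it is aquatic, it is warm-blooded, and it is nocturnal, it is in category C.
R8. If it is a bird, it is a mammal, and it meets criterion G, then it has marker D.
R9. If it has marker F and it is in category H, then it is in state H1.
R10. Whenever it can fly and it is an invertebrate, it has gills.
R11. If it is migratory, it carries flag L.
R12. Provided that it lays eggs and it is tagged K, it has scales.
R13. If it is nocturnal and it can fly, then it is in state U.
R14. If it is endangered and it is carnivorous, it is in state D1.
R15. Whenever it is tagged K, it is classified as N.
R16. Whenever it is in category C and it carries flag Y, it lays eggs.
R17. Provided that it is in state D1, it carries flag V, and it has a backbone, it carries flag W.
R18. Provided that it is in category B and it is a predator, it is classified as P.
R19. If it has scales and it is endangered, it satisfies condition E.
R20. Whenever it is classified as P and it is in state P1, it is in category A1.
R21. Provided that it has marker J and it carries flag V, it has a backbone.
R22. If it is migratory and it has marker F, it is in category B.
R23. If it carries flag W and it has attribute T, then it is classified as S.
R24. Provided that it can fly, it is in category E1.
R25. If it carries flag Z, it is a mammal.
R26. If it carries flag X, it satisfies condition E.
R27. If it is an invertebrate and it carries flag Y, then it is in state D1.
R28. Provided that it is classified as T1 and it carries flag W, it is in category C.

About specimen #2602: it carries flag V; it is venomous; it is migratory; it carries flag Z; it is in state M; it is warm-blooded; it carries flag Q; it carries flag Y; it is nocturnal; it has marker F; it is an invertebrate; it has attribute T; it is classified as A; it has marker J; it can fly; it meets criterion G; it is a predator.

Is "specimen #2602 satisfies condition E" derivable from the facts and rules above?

By R4 (it carries flag V, it meets criterion G): it is a bird.
By R10 (it can fly, it is an invertebrate): it has gills.
By R21 (it has marker J, it carries flag V): it has a backbone.
By R22 (it is migratory, it has marker F): it is in category B.
By R25 (it carries flag Z): it is a mammal.
By R27 (it is an invertebrate, it carries flag Y): it is in state D1.
By R6 (it has gills, it is nocturnal): it is aquatic.
By R7 (it is aquatic, it is warm-blooded, it is nocturnal): it is in category C.
By R8 (it is a bird, it is a mammal, it meets criterion G): it has marker D.
By R16 (it is in category C, it carries flag Y): it lays eggs.
By R17 (it is in state D1, it carries flag V, it has a backbone): it carries flag W.
By R18 (it is in category B, it is a predator): it is classified as P.
By R23 (it carries flag W, it has attribute T): it is classified as S.
By R1 (it is classified as S, it has marker D): it is endangered.
By R3 (it is classified as P, it is a predator, it meets criterion G): it is tagged K.
By R12 (it lays eggs, it is tagged K): it has scales.
By R19 (it has scales, it is endangered): it satisfies condition E.

Yes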